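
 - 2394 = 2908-5302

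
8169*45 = 367605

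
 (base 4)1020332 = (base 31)4QK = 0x123E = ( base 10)4670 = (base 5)122140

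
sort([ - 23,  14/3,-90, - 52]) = [ - 90 ,-52, - 23,14/3 ] 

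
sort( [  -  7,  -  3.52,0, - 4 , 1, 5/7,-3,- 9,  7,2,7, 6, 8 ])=[ - 9, - 7, - 4, -3.52 ,-3,0, 5/7, 1,2,6, 7, 7,  8]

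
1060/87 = 12+16/87 = 12.18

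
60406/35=60406/35 = 1725.89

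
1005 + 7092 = 8097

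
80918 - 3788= 77130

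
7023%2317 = 72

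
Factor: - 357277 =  - 61^1*5857^1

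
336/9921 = 112/3307 = 0.03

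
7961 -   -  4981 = 12942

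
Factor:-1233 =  - 3^2*137^1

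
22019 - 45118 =-23099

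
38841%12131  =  2448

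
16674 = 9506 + 7168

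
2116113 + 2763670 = 4879783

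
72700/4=18175 = 18175.00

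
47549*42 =1997058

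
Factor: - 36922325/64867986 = -2^(  -  1) * 3^( - 3)*5^2*11^1*41^( - 1)*83^( - 1)*353^( - 1)*134263^1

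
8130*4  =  32520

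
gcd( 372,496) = 124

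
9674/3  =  9674/3 = 3224.67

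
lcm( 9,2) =18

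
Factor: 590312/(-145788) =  - 2^1*3^( - 1 )*113^1*653^1*12149^(-1 ) = - 147578/36447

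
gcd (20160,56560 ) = 560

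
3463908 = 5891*588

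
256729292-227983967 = 28745325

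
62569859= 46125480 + 16444379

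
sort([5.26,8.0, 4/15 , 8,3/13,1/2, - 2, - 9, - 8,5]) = [ - 9, - 8, - 2, 3/13,4/15, 1/2 , 5,5.26, 8.0, 8 ]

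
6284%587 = 414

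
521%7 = 3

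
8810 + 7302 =16112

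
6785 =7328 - 543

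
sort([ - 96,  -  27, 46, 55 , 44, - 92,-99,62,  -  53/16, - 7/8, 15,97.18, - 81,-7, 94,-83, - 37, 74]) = [ - 99,-96, - 92,-83, - 81, - 37,- 27, - 7, - 53/16,- 7/8, 15, 44, 46,55,62, 74 , 94,97.18 ] 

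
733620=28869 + 704751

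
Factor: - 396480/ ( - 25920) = 413/27 = 3^(  -  3 )*7^1*59^1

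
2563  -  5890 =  - 3327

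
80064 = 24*3336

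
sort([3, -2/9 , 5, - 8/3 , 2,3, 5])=[ -8/3 , - 2/9,2,3,3, 5,5 ] 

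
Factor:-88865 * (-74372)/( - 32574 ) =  - 2^1 *3^(-1 ) *5^1*7^1*61^( - 1 )*89^(  -  1 )*2539^1 * 18593^1 = - 3304533890/16287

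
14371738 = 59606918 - 45235180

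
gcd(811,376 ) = 1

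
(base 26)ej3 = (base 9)14587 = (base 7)41020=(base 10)9961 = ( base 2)10011011101001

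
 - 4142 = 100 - 4242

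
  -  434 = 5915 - 6349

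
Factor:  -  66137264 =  - 2^4*41^2*2459^1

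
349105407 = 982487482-633382075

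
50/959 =50/959  =  0.05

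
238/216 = 1 + 11/108  =  1.10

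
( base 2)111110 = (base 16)3e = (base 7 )116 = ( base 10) 62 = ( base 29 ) 24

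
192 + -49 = 143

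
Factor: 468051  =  3^1*89^1*1753^1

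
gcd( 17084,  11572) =4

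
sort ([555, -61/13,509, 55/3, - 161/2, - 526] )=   [ - 526, - 161/2,  -  61/13, 55/3 , 509 , 555] 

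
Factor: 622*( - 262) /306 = -2^1*3^( - 2 ) * 17^( - 1)*131^1*311^1 = -81482/153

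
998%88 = 30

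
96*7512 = 721152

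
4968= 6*828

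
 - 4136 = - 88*47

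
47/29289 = 47/29289 = 0.00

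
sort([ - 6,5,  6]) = [ - 6, 5,6]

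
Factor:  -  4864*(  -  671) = 2^8* 11^1*19^1*61^1 = 3263744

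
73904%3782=2046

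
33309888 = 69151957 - 35842069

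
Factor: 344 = 2^3*43^1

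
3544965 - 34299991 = - 30755026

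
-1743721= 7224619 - 8968340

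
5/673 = 5/673=0.01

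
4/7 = 4/7 = 0.57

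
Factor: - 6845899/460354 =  - 2^( - 1 ) * 37^( - 1)* 883^1 * 6221^( - 1)*7753^1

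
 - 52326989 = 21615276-73942265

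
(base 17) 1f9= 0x229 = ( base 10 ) 553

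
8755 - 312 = 8443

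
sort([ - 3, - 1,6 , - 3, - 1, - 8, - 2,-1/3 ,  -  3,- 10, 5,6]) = [ - 10, - 8  ,-3, - 3, - 3 , - 2,  -  1, - 1, - 1/3,5, 6, 6]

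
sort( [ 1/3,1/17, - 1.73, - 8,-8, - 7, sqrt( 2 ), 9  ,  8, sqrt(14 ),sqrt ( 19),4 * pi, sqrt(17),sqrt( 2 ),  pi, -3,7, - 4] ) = [  -  8,- 8, - 7 ,  -  4, - 3, - 1.73, 1/17,1/3,sqrt( 2),sqrt(2), pi, sqrt(14),sqrt( 17), sqrt( 19 ),7 , 8,9, 4*pi]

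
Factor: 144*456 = 65664 = 2^7*3^3*19^1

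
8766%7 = 2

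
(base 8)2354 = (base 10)1260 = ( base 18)3G0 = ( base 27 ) 1ji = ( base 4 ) 103230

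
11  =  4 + 7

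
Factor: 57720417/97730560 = 2^( - 14)*3^1*5^( - 1) * 1193^( - 1 )*19240139^1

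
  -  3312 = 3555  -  6867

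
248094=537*462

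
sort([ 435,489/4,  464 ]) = [489/4,435,464]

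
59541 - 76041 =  - 16500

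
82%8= 2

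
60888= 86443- 25555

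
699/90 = 233/30 = 7.77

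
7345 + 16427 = 23772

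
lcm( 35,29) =1015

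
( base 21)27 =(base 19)2B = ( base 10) 49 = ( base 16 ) 31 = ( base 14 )37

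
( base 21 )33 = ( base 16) 42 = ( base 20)36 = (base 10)66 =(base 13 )51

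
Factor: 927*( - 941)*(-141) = 122995287 = 3^3*47^1*103^1*941^1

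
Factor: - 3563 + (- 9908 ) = - 13471=- 19^1*709^1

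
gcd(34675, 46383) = 1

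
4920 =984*5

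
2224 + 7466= 9690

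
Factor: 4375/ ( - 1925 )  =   - 25/11 = - 5^2*11^(  -  1)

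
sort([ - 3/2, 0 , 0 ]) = [ - 3/2,  0,0 ] 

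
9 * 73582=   662238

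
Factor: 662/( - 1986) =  - 1/3=- 3^( - 1)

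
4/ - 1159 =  - 4/1159  =  - 0.00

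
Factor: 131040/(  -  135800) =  - 468/485 = - 2^2*3^2 * 5^( - 1 )*13^1 * 97^( - 1)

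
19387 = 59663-40276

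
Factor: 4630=2^1 * 5^1*463^1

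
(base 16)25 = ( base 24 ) 1D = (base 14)29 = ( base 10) 37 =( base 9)41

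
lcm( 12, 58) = 348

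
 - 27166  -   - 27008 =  - 158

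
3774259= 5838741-2064482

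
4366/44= 99 + 5/22= 99.23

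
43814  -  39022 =4792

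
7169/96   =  7169/96= 74.68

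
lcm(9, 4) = 36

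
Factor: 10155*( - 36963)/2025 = -5^( - 1)*37^2*677^1= - 926813/5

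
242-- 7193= 7435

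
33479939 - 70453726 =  - 36973787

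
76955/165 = 466 + 13/33= 466.39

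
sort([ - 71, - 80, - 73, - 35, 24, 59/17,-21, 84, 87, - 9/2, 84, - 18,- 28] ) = [ - 80, - 73, - 71,-35, - 28,-21, - 18, -9/2,59/17,24 , 84, 84 , 87]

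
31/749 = 31/749  =  0.04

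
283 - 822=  - 539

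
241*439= 105799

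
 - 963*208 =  - 200304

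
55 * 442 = 24310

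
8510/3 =8510/3 = 2836.67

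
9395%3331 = 2733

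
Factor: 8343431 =8343431^1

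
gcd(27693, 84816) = 9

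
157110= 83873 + 73237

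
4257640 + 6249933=10507573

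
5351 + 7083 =12434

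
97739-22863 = 74876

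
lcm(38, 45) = 1710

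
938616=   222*4228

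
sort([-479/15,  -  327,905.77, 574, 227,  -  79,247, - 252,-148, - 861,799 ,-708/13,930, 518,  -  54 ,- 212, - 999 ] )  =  [ - 999, - 861, - 327,  -  252, -212, - 148, - 79,-708/13,-54, - 479/15,227,247, 518 , 574,799,905.77,  930 ]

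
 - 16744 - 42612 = - 59356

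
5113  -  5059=54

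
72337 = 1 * 72337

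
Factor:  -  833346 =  - 2^1*3^2*67^1*691^1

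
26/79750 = 13/39875 = 0.00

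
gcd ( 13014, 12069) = 27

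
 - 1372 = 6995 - 8367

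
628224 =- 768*( - 818 ) 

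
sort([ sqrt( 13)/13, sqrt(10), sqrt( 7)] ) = [sqrt( 13 )/13, sqrt(7),sqrt( 10 )] 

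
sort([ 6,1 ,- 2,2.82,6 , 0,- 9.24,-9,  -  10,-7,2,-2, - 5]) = [- 10,-9.24,-9,-7,-5,-2 , - 2 , 0,1,2, 2.82, 6,6] 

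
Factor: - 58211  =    -  58211^1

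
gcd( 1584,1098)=18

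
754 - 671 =83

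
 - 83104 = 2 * (-41552 )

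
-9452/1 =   -  9452  =  -9452.00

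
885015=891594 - 6579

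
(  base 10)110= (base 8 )156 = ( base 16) 6e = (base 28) 3q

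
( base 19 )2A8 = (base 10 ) 920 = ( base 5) 12140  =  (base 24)1E8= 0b1110011000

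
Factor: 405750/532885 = 150/197 = 2^1*3^1*5^2*197^( - 1 )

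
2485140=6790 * 366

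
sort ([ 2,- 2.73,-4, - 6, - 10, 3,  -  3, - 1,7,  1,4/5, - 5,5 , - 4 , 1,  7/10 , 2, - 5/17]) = [ - 10, - 6, - 5, - 4, - 4, - 3, - 2.73, - 1, - 5/17,7/10,4/5,1,1, 2,2 , 3  ,  5, 7] 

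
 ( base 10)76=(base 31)2E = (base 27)2M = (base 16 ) 4C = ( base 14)56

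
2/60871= 2/60871 = 0.00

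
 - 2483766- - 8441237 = 5957471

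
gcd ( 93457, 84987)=7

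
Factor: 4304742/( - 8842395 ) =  - 2^1*5^ ( - 1 )*13^1*  229^1*241^1*589493^ ( - 1 )  =  - 1434914/2947465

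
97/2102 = 97/2102 = 0.05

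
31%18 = 13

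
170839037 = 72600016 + 98239021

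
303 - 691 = -388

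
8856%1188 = 540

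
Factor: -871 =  - 13^1*67^1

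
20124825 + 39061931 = 59186756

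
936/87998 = 468/43999 = 0.01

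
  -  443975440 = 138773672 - 582749112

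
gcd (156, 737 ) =1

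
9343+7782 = 17125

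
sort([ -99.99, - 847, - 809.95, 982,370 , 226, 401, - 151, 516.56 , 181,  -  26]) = [ - 847, - 809.95,-151, - 99.99,-26, 181, 226,370, 401,516.56, 982 ] 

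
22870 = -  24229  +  47099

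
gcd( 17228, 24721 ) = 59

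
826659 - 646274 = 180385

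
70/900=7/90 = 0.08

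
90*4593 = 413370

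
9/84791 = 9/84791 = 0.00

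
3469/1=3469 = 3469.00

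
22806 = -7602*( - 3) 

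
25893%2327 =296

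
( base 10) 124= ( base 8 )174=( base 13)97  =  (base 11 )103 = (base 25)4O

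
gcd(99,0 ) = 99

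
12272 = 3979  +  8293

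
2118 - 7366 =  - 5248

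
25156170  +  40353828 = 65509998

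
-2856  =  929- 3785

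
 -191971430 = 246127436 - 438098866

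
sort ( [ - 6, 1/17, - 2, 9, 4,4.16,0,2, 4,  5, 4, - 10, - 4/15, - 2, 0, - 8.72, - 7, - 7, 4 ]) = [ - 10,- 8.72, - 7, - 7,-6, - 2, - 2 ,-4/15, 0  ,  0,  1/17 , 2,4 , 4,4,4,4.16 , 5, 9 ] 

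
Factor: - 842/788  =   - 421/394 = - 2^( - 1) * 197^ ( - 1)  *421^1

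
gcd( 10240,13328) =16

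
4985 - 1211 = 3774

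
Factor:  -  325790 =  - 2^1 * 5^1*32579^1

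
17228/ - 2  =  -8614 + 0/1 = - 8614.00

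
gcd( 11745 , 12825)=135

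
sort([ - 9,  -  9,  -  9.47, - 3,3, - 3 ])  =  [ - 9.47,  -  9,-9, - 3,- 3,3 ]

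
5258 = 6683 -1425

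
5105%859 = 810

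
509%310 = 199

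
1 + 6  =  7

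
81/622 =81/622 = 0.13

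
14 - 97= - 83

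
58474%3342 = 1660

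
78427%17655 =7807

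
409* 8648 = 3537032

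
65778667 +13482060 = 79260727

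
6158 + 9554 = 15712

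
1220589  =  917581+303008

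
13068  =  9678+3390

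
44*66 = 2904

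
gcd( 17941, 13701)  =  1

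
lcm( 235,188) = 940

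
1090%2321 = 1090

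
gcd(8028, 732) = 12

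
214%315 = 214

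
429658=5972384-5542726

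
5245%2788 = 2457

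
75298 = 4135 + 71163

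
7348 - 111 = 7237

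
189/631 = 189/631 = 0.30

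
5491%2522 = 447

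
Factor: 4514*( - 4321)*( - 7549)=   147243199706=2^1*29^1*37^1 * 61^1*149^1*7549^1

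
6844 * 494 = 3380936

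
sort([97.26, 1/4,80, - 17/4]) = [-17/4, 1/4, 80,  97.26]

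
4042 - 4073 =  - 31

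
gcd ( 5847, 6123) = 3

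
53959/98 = 53959/98=550.60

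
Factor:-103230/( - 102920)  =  333/332 = 2^( - 2)*3^2*37^1*83^( - 1) 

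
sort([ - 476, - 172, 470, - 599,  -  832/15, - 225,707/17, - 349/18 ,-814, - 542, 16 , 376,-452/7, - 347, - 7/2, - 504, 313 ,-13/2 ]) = [-814 , - 599, -542, - 504, - 476, - 347, - 225, -172, - 452/7, - 832/15, - 349/18, - 13/2,-7/2, 16, 707/17, 313, 376,470 ]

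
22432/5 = 22432/5=4486.40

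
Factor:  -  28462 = -2^1*7^1*19^1*107^1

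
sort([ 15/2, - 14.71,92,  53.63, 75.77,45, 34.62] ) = [-14.71,  15/2, 34.62,45,53.63,75.77, 92 ]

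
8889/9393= 2963/3131 = 0.95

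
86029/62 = 1387 + 35/62 =1387.56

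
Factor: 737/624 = 2^( - 4)*3^( - 1)*11^1*13^ (-1 )*67^1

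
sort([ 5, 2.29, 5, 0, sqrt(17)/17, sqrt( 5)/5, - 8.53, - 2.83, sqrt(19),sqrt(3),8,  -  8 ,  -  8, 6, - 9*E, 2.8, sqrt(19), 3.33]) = [ -9*E, - 8.53, - 8, - 8, - 2.83, 0, sqrt ( 17) /17,  sqrt(5)/5, sqrt(3 ), 2.29,2.8, 3.33, sqrt(19), sqrt( 19 ),  5,5, 6, 8 ] 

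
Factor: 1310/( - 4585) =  -2/7  =  -2^1*7^( - 1)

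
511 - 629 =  - 118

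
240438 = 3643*66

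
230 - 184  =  46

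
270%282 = 270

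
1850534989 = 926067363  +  924467626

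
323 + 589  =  912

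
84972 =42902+42070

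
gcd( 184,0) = 184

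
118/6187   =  118/6187 = 0.02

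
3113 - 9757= - 6644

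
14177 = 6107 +8070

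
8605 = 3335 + 5270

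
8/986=4/493 = 0.01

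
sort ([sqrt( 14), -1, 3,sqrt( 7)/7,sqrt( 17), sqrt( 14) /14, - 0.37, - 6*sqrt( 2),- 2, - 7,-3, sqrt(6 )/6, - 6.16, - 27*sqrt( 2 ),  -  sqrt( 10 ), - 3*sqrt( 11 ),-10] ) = [ - 27*sqrt( 2), - 10, - 3*sqrt(11 ), - 6*sqrt( 2),  -  7, - 6.16, - sqrt( 10 ),-3,- 2, - 1,- 0.37,  sqrt(14)/14,  sqrt( 7 ) /7, sqrt( 6)/6, 3, sqrt( 14 ),sqrt( 17)] 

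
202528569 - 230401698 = -27873129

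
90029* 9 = 810261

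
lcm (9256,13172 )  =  342472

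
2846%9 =2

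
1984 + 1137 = 3121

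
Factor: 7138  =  2^1*43^1*83^1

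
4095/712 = 4095/712  =  5.75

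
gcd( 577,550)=1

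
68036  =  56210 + 11826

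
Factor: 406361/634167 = 3^(-2 )*31^( - 1 )*2273^( - 1 ) * 406361^1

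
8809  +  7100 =15909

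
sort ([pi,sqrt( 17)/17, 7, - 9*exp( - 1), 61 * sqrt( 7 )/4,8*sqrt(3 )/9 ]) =[ -9*  exp ( - 1 ) , sqrt( 17 )/17 , 8*sqrt(3 )/9, pi, 7,61*sqrt(7 )/4 ]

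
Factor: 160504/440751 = 2^3 * 3^(- 1) * 20063^1*146917^ (  -  1) 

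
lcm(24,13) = 312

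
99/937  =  99/937 = 0.11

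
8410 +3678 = 12088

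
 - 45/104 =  - 1 + 59/104 = - 0.43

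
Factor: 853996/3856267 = 2^2*11^1*13^1*1493^1*3856267^( - 1)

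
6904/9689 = 6904/9689 = 0.71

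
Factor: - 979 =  - 11^1 * 89^1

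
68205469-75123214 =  - 6917745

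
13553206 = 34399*394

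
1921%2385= 1921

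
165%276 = 165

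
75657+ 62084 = 137741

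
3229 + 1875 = 5104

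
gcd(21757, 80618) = 1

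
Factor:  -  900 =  - 2^2*3^2*5^2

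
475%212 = 51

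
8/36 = 2/9 = 0.22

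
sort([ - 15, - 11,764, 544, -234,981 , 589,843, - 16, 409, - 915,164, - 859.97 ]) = [ - 915,  -  859.97, - 234, - 16, - 15, - 11, 164,  409, 544, 589, 764,843,981]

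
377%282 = 95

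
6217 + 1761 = 7978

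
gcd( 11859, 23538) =3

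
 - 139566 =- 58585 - 80981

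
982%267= 181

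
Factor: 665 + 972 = 1637^1 =1637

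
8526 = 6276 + 2250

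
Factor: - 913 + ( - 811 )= - 1724= -2^2*431^1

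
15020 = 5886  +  9134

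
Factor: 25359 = 3^1  *79^1 * 107^1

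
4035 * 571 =2303985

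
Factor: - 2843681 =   -  67^1*42443^1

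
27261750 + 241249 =27502999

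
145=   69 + 76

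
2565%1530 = 1035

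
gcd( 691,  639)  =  1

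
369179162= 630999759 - 261820597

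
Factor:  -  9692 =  - 2^2*2423^1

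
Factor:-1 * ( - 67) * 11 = 737 = 11^1 * 67^1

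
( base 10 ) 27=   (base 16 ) 1B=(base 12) 23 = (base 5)102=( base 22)15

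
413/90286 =59/12898 = 0.00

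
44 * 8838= 388872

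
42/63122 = 21/31561 = 0.00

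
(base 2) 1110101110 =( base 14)4b4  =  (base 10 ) 942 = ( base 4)32232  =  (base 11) 787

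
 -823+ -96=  - 919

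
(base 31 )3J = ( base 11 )A2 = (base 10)112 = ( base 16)70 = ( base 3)11011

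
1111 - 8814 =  - 7703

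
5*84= 420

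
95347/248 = 95347/248 = 384.46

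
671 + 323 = 994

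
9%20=9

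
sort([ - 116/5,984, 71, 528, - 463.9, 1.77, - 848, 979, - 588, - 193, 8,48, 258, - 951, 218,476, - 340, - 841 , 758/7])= [ - 951, - 848, - 841, - 588, - 463.9, - 340, - 193,-116/5, 1.77, 8, 48, 71, 758/7, 218, 258,  476,528, 979,984 ]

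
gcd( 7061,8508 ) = 1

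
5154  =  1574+3580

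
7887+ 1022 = 8909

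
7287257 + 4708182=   11995439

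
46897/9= 5210 + 7/9=5210.78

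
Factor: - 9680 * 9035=-87458800=- 2^4 *5^2 * 11^2*13^1*139^1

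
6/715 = 6/715= 0.01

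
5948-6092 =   -  144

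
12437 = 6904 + 5533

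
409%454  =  409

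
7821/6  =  1303 + 1/2 = 1303.50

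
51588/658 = 25794/329 = 78.40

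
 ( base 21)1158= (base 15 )2D95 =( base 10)9815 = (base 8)23127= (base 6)113235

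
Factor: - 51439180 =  - 2^2*5^1*13^1* 43^2*107^1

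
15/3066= 5/1022  =  0.00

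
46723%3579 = 196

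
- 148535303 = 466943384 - 615478687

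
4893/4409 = 1 + 484/4409 = 1.11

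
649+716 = 1365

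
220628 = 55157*4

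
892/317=892/317= 2.81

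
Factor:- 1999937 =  - 107^1 *18691^1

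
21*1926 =40446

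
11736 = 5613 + 6123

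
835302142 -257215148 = 578086994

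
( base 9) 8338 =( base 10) 6110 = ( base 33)5k5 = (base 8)13736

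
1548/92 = 16  +  19/23 = 16.83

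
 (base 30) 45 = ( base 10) 125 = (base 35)3k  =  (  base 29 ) 49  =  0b1111101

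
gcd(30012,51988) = 164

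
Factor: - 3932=  -  2^2*983^1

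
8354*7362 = 61502148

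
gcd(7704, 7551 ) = 9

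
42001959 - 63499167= -21497208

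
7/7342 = 7/7342 = 0.00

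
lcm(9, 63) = 63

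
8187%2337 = 1176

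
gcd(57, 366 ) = 3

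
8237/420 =8237/420 = 19.61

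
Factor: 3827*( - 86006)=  - 2^1 * 43^1  *89^1*43003^1 = -329144962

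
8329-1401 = 6928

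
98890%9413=4760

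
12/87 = 4/29 = 0.14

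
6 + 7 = 13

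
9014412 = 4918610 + 4095802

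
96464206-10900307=85563899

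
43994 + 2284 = 46278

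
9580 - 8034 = 1546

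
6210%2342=1526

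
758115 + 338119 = 1096234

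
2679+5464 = 8143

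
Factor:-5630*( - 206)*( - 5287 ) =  - 6131756860 =- 2^2*5^1*17^1* 103^1*311^1 * 563^1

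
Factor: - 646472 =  - 2^3* 80809^1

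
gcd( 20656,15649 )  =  1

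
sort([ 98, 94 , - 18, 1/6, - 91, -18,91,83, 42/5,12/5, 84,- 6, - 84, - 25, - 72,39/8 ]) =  [-91, - 84,-72, - 25, - 18, - 18, - 6, 1/6, 12/5,39/8,42/5,83,84, 91, 94 , 98 ] 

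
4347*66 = 286902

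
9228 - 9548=-320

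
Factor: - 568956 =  - 2^2 * 3^1 * 17^1 * 2789^1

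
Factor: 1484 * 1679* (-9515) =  - 23707916540 = - 2^2*5^1*7^1*11^1*23^1*53^1*73^1*173^1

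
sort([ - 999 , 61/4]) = [ - 999, 61/4] 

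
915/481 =1 + 434/481 = 1.90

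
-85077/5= - 17016 + 3/5 = - 17015.40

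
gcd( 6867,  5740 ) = 7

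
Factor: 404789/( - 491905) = - 539/655=- 5^( - 1)*7^2*11^1*131^( - 1)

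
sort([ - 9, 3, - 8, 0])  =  [ - 9,-8, 0,3] 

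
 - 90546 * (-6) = 543276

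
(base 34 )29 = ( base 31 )2F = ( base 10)77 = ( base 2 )1001101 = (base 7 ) 140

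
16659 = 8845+7814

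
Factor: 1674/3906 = 3^1*7^( - 1 ) = 3/7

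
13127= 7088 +6039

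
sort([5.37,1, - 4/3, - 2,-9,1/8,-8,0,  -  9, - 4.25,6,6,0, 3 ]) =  [ - 9, -9, - 8 , - 4.25, - 2, - 4/3,0,0,1/8,1,3,  5.37, 6, 6]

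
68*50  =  3400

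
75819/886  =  75819/886 = 85.57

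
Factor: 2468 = 2^2 * 617^1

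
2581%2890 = 2581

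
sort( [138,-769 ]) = [-769,  138]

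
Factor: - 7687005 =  - 3^1*5^1*512467^1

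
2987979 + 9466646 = 12454625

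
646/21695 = 646/21695 = 0.03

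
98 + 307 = 405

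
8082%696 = 426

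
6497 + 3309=9806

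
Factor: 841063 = 841063^1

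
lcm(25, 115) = 575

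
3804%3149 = 655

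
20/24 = 5/6 = 0.83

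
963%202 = 155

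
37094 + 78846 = 115940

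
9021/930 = 9 + 7/10 = 9.70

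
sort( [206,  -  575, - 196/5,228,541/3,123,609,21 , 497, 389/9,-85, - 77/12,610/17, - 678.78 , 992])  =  [ - 678.78, - 575 , - 85, - 196/5, - 77/12,21,610/17 , 389/9,123, 541/3, 206,  228,497 , 609,992] 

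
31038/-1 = -31038/1 = - 31038.00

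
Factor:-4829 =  - 11^1*439^1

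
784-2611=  - 1827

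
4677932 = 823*5684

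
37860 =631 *60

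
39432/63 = 13144/21 = 625.90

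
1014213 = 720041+294172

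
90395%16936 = 5715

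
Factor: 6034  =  2^1*7^1 * 431^1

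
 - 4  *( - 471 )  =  1884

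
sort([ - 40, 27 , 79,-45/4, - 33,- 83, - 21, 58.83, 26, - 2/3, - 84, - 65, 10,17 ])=[ - 84, - 83,  -  65, - 40, - 33, - 21, - 45/4,-2/3,10 , 17,  26, 27,58.83,79 ]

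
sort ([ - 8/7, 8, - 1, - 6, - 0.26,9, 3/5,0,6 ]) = [ - 6, - 8/7, - 1,-0.26,  0, 3/5,6 , 8,9]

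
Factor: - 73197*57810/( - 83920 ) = 423151857/8392 = 2^( - 3) * 3^4*41^1*47^1*1049^( - 1)*2711^1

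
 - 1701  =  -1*1701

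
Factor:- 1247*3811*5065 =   -  24070485605 = -5^1*29^1*37^1*43^1*103^1*1013^1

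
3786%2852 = 934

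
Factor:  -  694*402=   -  2^2*3^1*67^1*347^1= - 278988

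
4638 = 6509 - 1871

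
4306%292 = 218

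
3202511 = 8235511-5033000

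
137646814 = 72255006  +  65391808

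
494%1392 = 494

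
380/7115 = 76/1423 = 0.05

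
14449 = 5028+9421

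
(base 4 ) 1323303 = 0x1ef3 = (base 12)4703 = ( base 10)7923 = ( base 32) 7NJ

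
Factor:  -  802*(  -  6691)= 5366182 = 2^1 * 401^1*6691^1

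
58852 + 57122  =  115974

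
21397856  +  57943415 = 79341271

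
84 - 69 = 15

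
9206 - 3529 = 5677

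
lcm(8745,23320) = 69960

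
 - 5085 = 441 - 5526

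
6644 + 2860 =9504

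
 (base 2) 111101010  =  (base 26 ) IM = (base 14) 270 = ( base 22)106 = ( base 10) 490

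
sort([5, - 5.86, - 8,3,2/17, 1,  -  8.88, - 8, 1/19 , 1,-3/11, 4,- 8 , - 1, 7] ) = [  -  8.88, - 8,  -  8, - 8,- 5.86,  -  1,-3/11, 1/19, 2/17,1,  1, 3,  4,5,  7 ] 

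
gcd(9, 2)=1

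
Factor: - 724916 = - 2^2*127^1*1427^1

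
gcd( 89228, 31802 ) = 2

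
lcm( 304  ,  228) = 912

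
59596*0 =0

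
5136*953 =4894608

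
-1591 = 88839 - 90430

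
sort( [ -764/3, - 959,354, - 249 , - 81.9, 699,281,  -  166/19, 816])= [-959 , - 764/3, - 249, - 81.9, -166/19,  281,354, 699,816 ] 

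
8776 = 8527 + 249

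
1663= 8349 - 6686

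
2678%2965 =2678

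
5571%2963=2608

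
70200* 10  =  702000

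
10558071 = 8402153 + 2155918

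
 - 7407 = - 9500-- 2093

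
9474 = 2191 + 7283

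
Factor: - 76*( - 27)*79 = 162108= 2^2*3^3*19^1 * 79^1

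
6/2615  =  6/2615=0.00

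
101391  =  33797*3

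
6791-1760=5031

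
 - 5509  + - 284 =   -  5793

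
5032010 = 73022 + 4958988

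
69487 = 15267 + 54220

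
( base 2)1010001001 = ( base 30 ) LJ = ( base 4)22021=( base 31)kt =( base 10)649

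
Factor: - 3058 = -2^1 * 11^1*139^1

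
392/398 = 196/199 = 0.98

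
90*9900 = 891000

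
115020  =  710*162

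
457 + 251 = 708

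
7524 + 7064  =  14588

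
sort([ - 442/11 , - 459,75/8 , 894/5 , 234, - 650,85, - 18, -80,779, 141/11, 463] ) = [ - 650, - 459, - 80, - 442/11, - 18,75/8, 141/11 , 85 , 894/5,  234,  463,779]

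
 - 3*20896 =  - 62688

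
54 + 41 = 95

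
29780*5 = 148900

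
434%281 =153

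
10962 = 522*21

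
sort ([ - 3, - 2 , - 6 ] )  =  [ - 6, - 3, - 2]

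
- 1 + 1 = 0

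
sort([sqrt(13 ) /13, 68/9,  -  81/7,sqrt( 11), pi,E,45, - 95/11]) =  [ - 81/7, - 95/11, sqrt ( 13)/13,E, pi, sqrt(11), 68/9, 45]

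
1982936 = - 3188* ( - 622)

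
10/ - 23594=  - 1 + 11792/11797=- 0.00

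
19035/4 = 19035/4 = 4758.75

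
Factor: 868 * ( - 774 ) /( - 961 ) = 2^3*3^2*7^1 * 31^( - 1)*43^1 = 21672/31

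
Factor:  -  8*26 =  - 2^4*13^1 = - 208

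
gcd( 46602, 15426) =18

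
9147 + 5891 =15038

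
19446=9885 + 9561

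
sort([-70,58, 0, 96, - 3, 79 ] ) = [ - 70, - 3,0, 58,  79, 96 ] 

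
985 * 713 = 702305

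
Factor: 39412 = 2^2*59^1*167^1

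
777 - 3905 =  - 3128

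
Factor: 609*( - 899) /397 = -3^1*7^1 * 29^2*31^1*397^ ( - 1) = - 547491/397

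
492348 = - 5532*( - 89)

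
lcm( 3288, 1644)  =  3288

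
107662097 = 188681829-81019732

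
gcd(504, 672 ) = 168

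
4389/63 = 209/3 = 69.67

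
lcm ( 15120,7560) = 15120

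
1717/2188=1717/2188 = 0.78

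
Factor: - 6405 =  - 3^1*5^1*7^1* 61^1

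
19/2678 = 19/2678 =0.01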